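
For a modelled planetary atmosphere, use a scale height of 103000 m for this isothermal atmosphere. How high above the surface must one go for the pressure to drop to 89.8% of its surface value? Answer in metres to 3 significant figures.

Set P/P₀ = exp(−z/H) = 0.898, so z = −H ln(0.898).
−ln(0.898) = 0.10759; z = 103000 × 0.10759 = 11082 m.

z ≈ 11100 m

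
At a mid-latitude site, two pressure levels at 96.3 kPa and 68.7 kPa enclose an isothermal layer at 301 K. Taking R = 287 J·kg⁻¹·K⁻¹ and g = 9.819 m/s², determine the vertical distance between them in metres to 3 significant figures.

Δz ≈ 2970 m

Hypsometric equation: Δz = (R T̄/g) ln(P₁/P₂).
R T̄/g = 287 × 301 / 9.819 = 8797.9 m.
ln(96.3/68.7) = ln(1.4017) = 0.33769.
Δz = 8797.9 × 0.33769 = 2971.0 m.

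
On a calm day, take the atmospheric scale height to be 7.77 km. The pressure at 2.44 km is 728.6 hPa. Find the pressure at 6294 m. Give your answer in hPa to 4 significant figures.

P ≈ 443.7 hPa

Between two levels, P₂ = P₁ exp(−Δz/H) with Δz = z₂ − z₁.
Δz = 6294.0 − 2440.0 = 3854.0 m; Δz/H = 3854.0/7770.0 = 0.49601.
P₂ = 728.6 × exp(−0.49601) = 728.6 × 0.60896 = 443.69 hPa.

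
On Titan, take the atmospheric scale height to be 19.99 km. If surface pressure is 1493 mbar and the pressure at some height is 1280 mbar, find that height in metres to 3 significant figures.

z ≈ 3080 m

Invert the barometric formula: z = H ln(P₀/P).
P₀/P = 1493/1280 = 1.1664; ln(1.1664) = 0.15392.
z = 19990 × 0.15392 = 3076.9 m.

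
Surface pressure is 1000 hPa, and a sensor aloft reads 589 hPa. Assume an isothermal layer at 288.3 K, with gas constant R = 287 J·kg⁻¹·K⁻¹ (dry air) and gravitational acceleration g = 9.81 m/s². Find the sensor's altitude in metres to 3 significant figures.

z ≈ 4460 m

Scale height: H = RT/g = 287 × 288.3 / 9.81 = 8434.5 m.
Invert the barometric formula: z = H ln(P₀/P).
P₀/P = 1000/589 = 1.6978; ln(1.6978) = 0.52933.
z = 8434.5 × 0.52933 = 4464.6 m.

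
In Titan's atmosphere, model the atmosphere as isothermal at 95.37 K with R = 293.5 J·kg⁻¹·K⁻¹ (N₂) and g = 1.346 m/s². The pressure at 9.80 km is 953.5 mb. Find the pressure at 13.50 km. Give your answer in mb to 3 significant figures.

P ≈ 798 mb

Scale height: H = RT/g = 293.5 × 95.37 / 1.346 = 20796 m.
Between two levels, P₂ = P₁ exp(−Δz/H) with Δz = z₂ − z₁.
Δz = 13500 − 9800.0 = 3700.0 m; Δz/H = 3700.0/20796 = 0.17792.
P₂ = 953.5 × exp(−0.17792) = 953.5 × 0.83701 = 798.09 mb.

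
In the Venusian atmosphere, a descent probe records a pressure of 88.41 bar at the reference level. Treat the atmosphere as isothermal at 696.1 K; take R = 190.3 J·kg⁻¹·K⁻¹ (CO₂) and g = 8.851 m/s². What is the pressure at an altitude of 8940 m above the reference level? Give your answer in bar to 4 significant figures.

Scale height: H = RT/g = 190.3 × 696.1 / 8.851 = 14966 m.
Barometric formula: P = P₀ exp(−z/H).
z/H = 8940.0/14966 = 0.59735; exp(−0.59735) = 0.55027.
P = 88.41 × 0.55027 = 48.649 bar.

P ≈ 48.65 bar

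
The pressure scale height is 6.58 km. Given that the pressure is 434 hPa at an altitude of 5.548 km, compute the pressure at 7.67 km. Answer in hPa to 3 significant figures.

Between two levels, P₂ = P₁ exp(−Δz/H) with Δz = z₂ − z₁.
Δz = 7670.0 − 5548.0 = 2122.0 m; Δz/H = 2122.0/6580.0 = 0.32249.
P₂ = 434 × exp(−0.32249) = 434 × 0.72434 = 314.36 hPa.

P ≈ 314 hPa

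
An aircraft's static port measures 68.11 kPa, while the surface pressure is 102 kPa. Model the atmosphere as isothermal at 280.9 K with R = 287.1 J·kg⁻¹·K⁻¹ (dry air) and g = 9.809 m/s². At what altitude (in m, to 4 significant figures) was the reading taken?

z ≈ 3320 m

Scale height: H = RT/g = 287.1 × 280.9 / 9.809 = 8221.7 m.
Invert the barometric formula: z = H ln(P₀/P).
P₀/P = 102/68.11 = 1.4976; ln(1.4976) = 0.40386.
z = 8221.7 × 0.40386 = 3320.4 m.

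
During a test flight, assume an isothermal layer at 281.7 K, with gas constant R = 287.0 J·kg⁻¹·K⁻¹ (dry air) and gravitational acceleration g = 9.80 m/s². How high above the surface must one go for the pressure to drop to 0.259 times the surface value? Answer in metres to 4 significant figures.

z ≈ 11140 m

Scale height: H = RT/g = 287.0 × 281.7 / 9.80 = 8249.8 m.
Set P/P₀ = exp(−z/H) = 0.259, so z = −H ln(0.259).
−ln(0.259) = 1.3509; z = 8249.8 × 1.3509 = 11145 m.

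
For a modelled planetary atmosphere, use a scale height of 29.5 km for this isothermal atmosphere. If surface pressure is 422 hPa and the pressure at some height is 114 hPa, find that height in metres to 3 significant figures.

z ≈ 38600 m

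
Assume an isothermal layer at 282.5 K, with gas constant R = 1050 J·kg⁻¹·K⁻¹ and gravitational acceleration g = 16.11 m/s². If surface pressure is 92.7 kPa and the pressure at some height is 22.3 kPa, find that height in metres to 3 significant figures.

Scale height: H = RT/g = 1050 × 282.5 / 16.11 = 18412 m.
Invert the barometric formula: z = H ln(P₀/P).
P₀/P = 92.7/22.3 = 4.1570; ln(4.1570) = 1.4248.
z = 18412 × 1.4248 = 26233 m.

z ≈ 26200 m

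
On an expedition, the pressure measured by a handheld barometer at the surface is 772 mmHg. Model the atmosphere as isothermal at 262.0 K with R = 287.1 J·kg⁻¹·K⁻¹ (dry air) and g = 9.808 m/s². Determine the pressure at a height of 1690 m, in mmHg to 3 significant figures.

P ≈ 619 mmHg

Scale height: H = RT/g = 287.1 × 262.0 / 9.808 = 7669.3 m.
Barometric formula: P = P₀ exp(−z/H).
z/H = 1690.0/7669.3 = 0.22036; exp(−0.22036) = 0.80223.
P = 772 × 0.80223 = 619.32 mmHg.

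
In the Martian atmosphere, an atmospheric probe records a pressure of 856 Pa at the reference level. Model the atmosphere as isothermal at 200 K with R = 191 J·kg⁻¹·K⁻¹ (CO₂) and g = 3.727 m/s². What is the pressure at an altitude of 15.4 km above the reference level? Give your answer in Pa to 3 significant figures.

P ≈ 191 Pa

Scale height: H = RT/g = 191 × 200 / 3.727 = 10250 m.
Barometric formula: P = P₀ exp(−z/H).
z/H = 15400/10250 = 1.5024; exp(−1.5024) = 0.22260.
P = 856 × 0.22260 = 190.55 Pa.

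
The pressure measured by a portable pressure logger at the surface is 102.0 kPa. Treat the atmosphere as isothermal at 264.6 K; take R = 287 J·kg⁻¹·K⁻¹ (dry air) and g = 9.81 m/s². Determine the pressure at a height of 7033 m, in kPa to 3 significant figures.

P ≈ 41.1 kPa

Scale height: H = RT/g = 287 × 264.6 / 9.81 = 7741.1 m.
Barometric formula: P = P₀ exp(−z/H).
z/H = 7033.0/7741.1 = 0.90853; exp(−0.90853) = 0.40312.
P = 102.0 × 0.40312 = 41.118 kPa.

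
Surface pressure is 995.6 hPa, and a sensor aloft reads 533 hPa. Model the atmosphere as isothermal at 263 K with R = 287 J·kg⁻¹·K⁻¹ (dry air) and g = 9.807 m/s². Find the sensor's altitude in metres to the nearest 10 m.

Scale height: H = RT/g = 287 × 263 / 9.807 = 7696.6 m.
Invert the barometric formula: z = H ln(P₀/P).
P₀/P = 995.6/533 = 1.8679; ln(1.8679) = 0.62481.
z = 7696.6 × 0.62481 = 4808.9 m.

z ≈ 4810 m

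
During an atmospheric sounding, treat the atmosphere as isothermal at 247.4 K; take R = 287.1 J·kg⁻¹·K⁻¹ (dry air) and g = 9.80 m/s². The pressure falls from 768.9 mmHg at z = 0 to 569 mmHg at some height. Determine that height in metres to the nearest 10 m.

Scale height: H = RT/g = 287.1 × 247.4 / 9.80 = 7247.8 m.
Invert the barometric formula: z = H ln(P₀/P).
P₀/P = 768.9/569 = 1.3513; ln(1.3513) = 0.30107.
z = 7247.8 × 0.30107 = 2182.1 m.

z ≈ 2180 m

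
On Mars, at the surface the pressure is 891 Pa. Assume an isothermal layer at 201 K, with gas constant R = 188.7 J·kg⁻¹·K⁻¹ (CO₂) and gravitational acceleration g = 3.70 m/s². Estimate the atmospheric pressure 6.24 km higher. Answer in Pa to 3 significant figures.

Scale height: H = RT/g = 188.7 × 201 / 3.70 = 10251 m.
Barometric formula: P = P₀ exp(−z/H).
z/H = 6240.0/10251 = 0.60872; exp(−0.60872) = 0.54405.
P = 891 × 0.54405 = 484.75 Pa.

P ≈ 485 Pa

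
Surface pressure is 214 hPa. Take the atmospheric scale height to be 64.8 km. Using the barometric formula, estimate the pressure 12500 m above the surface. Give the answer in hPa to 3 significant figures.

P ≈ 176 hPa

Barometric formula: P = P₀ exp(−z/H).
z/H = 12500/64800 = 0.19290; exp(−0.19290) = 0.82456.
P = 214 × 0.82456 = 176.46 hPa.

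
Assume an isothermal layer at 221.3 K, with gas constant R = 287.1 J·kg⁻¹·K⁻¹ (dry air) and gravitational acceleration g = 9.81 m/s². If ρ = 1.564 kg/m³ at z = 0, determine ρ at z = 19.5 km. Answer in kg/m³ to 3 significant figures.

ρ ≈ 0.0770 kg/m³

Scale height: H = RT/g = 287.1 × 221.3 / 9.81 = 6476.6 m.
In an isothermal atmosphere, density decays like pressure: ρ = ρ₀ exp(−z/H).
z/H = 19500/6476.6 = 3.0108; exp(−3.0108) = 0.049252.
ρ = 1.564 × 0.049252 = 0.077030 kg/m³.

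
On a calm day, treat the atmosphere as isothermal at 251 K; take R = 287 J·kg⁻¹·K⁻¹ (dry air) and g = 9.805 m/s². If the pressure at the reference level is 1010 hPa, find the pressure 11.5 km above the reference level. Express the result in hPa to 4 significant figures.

Scale height: H = RT/g = 287 × 251 / 9.805 = 7347.0 m.
Barometric formula: P = P₀ exp(−z/H).
z/H = 11500/7347.0 = 1.5653; exp(−1.5653) = 0.20903.
P = 1010 × 0.20903 = 211.12 hPa.

P ≈ 211.1 hPa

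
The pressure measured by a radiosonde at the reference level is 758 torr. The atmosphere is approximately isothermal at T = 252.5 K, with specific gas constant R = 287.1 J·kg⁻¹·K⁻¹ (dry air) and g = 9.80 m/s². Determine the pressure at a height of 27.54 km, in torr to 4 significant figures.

Scale height: H = RT/g = 287.1 × 252.5 / 9.80 = 7397.2 m.
Barometric formula: P = P₀ exp(−z/H).
z/H = 27540/7397.2 = 3.7230; exp(−3.7230) = 0.024161.
P = 758 × 0.024161 = 18.314 torr.

P ≈ 18.31 torr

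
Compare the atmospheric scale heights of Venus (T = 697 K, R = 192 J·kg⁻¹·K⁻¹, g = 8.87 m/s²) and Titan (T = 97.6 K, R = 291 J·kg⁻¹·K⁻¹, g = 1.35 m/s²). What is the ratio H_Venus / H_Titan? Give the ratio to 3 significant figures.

H = RT/g for each body.
H_Venus = 192 × 697 / 8.87 = 15087 m.
H_Titan = 291 × 97.6 / 1.35 = 21038 m.
H_Venus/H_Titan = 15087/21038 = 0.71713.

H_Venus/H_Titan ≈ 0.717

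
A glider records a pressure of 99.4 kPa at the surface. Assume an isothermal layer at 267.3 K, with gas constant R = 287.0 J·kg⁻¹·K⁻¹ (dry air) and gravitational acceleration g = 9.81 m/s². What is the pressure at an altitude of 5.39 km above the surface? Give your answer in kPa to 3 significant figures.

Scale height: H = RT/g = 287.0 × 267.3 / 9.81 = 7820.1 m.
Barometric formula: P = P₀ exp(−z/H).
z/H = 5390.0/7820.1 = 0.68925; exp(−0.68925) = 0.50195.
P = 99.4 × 0.50195 = 49.894 kPa.

P ≈ 49.9 kPa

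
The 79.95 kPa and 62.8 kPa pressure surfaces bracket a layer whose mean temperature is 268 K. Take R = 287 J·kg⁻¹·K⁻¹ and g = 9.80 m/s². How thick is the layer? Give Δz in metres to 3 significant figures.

Δz ≈ 1900 m

Hypsometric equation: Δz = (R T̄/g) ln(P₁/P₂).
R T̄/g = 287 × 268 / 9.80 = 7848.6 m.
ln(79.95/62.8) = ln(1.2731) = 0.24145.
Δz = 7848.6 × 0.24145 = 1895.0 m.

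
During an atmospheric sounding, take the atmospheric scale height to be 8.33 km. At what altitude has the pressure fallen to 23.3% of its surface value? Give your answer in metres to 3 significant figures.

Set P/P₀ = exp(−z/H) = 0.233, so z = −H ln(0.233).
−ln(0.233) = 1.4567; z = 8330.0 × 1.4567 = 12134 m.

z ≈ 12100 m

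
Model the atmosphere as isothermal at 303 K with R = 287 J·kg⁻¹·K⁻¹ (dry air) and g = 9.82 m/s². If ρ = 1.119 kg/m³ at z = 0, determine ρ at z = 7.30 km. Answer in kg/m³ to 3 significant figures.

ρ ≈ 0.491 kg/m³

Scale height: H = RT/g = 287 × 303 / 9.82 = 8855.5 m.
In an isothermal atmosphere, density decays like pressure: ρ = ρ₀ exp(−z/H).
z/H = 7300.0/8855.5 = 0.82435; exp(−0.82435) = 0.43852.
ρ = 1.119 × 0.43852 = 0.49070 kg/m³.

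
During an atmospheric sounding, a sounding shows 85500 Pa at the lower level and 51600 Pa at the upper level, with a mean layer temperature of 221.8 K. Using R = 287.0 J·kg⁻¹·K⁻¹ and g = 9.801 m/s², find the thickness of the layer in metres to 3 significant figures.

Hypsometric equation: Δz = (R T̄/g) ln(P₁/P₂).
R T̄/g = 287.0 × 221.8 / 9.801 = 6494.9 m.
ln(85500/51600) = ln(1.6570) = 0.50501.
Δz = 6494.9 × 0.50501 = 3280.0 m.

Δz ≈ 3280 m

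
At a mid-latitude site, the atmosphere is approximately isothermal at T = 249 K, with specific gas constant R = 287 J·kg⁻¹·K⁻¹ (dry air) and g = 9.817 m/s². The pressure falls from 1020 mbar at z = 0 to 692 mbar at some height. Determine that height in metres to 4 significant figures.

z ≈ 2824 m

Scale height: H = RT/g = 287 × 249 / 9.817 = 7279.5 m.
Invert the barometric formula: z = H ln(P₀/P).
P₀/P = 1020/692 = 1.4740; ln(1.4740) = 0.38798.
z = 7279.5 × 0.38798 = 2824.3 m.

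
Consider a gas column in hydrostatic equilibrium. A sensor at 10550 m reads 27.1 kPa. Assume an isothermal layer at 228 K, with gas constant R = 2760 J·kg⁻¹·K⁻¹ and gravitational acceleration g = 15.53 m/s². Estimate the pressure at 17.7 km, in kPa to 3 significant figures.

Scale height: H = RT/g = 2760 × 228 / 15.53 = 40520 m.
Between two levels, P₂ = P₁ exp(−Δz/H) with Δz = z₂ − z₁.
Δz = 17700 − 10550 = 7150.0 m; Δz/H = 7150.0/40520 = 0.17646.
P₂ = 27.1 × exp(−0.17646) = 27.1 × 0.83823 = 22.716 kPa.

P ≈ 22.7 kPa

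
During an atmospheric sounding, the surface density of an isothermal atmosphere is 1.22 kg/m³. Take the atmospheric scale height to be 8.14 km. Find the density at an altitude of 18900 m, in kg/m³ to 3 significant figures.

ρ ≈ 0.120 kg/m³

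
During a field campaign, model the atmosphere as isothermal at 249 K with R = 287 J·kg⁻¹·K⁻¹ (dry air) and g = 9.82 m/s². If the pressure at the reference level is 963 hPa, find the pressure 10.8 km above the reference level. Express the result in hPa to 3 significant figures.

P ≈ 218 hPa

Scale height: H = RT/g = 287 × 249 / 9.82 = 7277.3 m.
Barometric formula: P = P₀ exp(−z/H).
z/H = 10800/7277.3 = 1.4841; exp(−1.4841) = 0.22671.
P = 963 × 0.22671 = 218.32 hPa.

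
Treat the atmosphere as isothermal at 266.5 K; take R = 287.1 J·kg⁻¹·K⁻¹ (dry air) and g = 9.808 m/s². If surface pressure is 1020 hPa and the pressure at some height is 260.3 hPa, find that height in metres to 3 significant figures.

z ≈ 10700 m

Scale height: H = RT/g = 287.1 × 266.5 / 9.808 = 7801.0 m.
Invert the barometric formula: z = H ln(P₀/P).
P₀/P = 1020/260.3 = 3.9186; ln(3.9186) = 1.3657.
z = 7801.0 × 1.3657 = 10654 m.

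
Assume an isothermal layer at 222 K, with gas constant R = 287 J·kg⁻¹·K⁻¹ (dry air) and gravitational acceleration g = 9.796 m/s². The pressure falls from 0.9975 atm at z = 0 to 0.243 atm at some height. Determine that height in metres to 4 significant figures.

z ≈ 9185 m

Scale height: H = RT/g = 287 × 222 / 9.796 = 6504.1 m.
Invert the barometric formula: z = H ln(P₀/P).
P₀/P = 0.9975/0.243 = 4.1049; ln(4.1049) = 1.4122.
z = 6504.1 × 1.4122 = 9185.1 m.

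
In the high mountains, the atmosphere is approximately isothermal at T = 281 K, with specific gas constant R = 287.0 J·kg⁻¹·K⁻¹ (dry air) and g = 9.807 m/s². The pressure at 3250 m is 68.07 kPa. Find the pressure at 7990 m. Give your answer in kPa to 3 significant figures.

Scale height: H = RT/g = 287.0 × 281 / 9.807 = 8223.4 m.
Between two levels, P₂ = P₁ exp(−Δz/H) with Δz = z₂ − z₁.
Δz = 7990.0 − 3250.0 = 4740.0 m; Δz/H = 4740.0/8223.4 = 0.57640.
P₂ = 68.07 × exp(−0.57640) = 68.07 × 0.56192 = 38.250 kPa.

P ≈ 38.2 kPa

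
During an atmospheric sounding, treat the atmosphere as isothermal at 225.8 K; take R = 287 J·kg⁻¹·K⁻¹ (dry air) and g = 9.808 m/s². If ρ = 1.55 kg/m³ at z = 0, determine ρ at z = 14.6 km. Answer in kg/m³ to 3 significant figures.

ρ ≈ 0.170 kg/m³

Scale height: H = RT/g = 287 × 225.8 / 9.808 = 6607.3 m.
In an isothermal atmosphere, density decays like pressure: ρ = ρ₀ exp(−z/H).
z/H = 14600/6607.3 = 2.2097; exp(−2.2097) = 0.10973.
ρ = 1.55 × 0.10973 = 0.17008 kg/m³.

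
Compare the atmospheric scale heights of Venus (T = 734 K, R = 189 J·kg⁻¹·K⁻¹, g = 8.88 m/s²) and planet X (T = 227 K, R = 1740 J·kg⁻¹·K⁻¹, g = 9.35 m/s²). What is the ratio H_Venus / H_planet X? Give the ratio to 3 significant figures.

H = RT/g for each body.
H_Venus = 189 × 734 / 8.88 = 15622 m.
H_planet X = 1740 × 227 / 9.35 = 42244 m.
H_Venus/H_planet X = 15622/42244 = 0.36980.

H_Venus/H_planet X ≈ 0.370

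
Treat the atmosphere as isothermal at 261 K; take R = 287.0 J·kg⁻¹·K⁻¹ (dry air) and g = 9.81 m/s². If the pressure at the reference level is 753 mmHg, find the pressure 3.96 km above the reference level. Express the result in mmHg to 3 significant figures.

Scale height: H = RT/g = 287.0 × 261 / 9.81 = 7635.8 m.
Barometric formula: P = P₀ exp(−z/H).
z/H = 3960.0/7635.8 = 0.51861; exp(−0.51861) = 0.59535.
P = 753 × 0.59535 = 448.30 mmHg.

P ≈ 448 mmHg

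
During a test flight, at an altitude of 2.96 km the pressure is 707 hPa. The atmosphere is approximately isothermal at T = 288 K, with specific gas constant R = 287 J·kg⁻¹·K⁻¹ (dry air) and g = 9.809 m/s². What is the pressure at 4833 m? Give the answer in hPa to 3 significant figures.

P ≈ 566 hPa

Scale height: H = RT/g = 287 × 288 / 9.809 = 8426.5 m.
Between two levels, P₂ = P₁ exp(−Δz/H) with Δz = z₂ − z₁.
Δz = 4833.0 − 2960.0 = 1873.0 m; Δz/H = 1873.0/8426.5 = 0.22227.
P₂ = 707 × exp(−0.22227) = 707 × 0.80070 = 566.09 hPa.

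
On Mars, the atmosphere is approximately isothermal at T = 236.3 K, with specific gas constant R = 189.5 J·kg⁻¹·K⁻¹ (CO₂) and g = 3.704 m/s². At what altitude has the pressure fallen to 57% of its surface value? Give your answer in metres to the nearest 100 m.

Scale height: H = RT/g = 189.5 × 236.3 / 3.704 = 12089 m.
Set P/P₀ = exp(−z/H) = 0.57, so z = −H ln(0.57).
−ln(0.57) = 0.56212; z = 12089 × 0.56212 = 6795.5 m.

z ≈ 6800 m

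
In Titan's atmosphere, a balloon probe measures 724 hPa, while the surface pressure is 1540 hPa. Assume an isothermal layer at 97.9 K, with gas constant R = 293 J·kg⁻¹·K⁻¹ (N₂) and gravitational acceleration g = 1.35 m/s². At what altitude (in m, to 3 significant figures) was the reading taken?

Scale height: H = RT/g = 293 × 97.9 / 1.35 = 21248 m.
Invert the barometric formula: z = H ln(P₀/P).
P₀/P = 1540/724 = 2.1271; ln(2.1271) = 0.75476.
z = 21248 × 0.75476 = 16037 m.

z ≈ 16000 m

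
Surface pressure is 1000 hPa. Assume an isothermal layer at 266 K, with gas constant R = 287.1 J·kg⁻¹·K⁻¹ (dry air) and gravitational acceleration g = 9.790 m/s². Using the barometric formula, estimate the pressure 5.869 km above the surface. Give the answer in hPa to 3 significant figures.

P ≈ 471 hPa

Scale height: H = RT/g = 287.1 × 266 / 9.790 = 7800.7 m.
Barometric formula: P = P₀ exp(−z/H).
z/H = 5869.0/7800.7 = 0.75237; exp(−0.75237) = 0.47125.
P = 1000 × 0.47125 = 471.25 hPa.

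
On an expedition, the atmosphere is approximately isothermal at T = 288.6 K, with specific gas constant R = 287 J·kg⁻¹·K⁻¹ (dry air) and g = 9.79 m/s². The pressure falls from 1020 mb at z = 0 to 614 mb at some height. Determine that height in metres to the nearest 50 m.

z ≈ 4300 m

Scale height: H = RT/g = 287 × 288.6 / 9.79 = 8460.5 m.
Invert the barometric formula: z = H ln(P₀/P).
P₀/P = 1020/614 = 1.6612; ln(1.6612) = 0.50754.
z = 8460.5 × 0.50754 = 4294.0 m.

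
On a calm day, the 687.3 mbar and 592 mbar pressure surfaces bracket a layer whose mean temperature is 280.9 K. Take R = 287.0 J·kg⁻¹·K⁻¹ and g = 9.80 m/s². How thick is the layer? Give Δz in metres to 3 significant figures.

Δz ≈ 1230 m

Hypsometric equation: Δz = (R T̄/g) ln(P₁/P₂).
R T̄/g = 287.0 × 280.9 / 9.80 = 8226.4 m.
ln(687.3/592) = ln(1.1610) = 0.14928.
Δz = 8226.4 × 0.14928 = 1228.0 m.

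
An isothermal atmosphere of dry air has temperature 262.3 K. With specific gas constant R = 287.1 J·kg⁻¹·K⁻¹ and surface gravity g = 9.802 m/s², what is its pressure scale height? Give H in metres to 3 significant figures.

H ≈ 7680 m

The scale height of an isothermal atmosphere is H = RT/g.
H = 287.1 × 262.3 / 9.802 = 75306/9.802 = 7682.7 m.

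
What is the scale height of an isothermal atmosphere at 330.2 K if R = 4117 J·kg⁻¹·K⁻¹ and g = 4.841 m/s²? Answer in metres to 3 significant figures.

H ≈ 281000 m

The scale height of an isothermal atmosphere is H = RT/g.
H = 4117 × 330.2 / 4.841 = 1359400/4.841 = 280810 m.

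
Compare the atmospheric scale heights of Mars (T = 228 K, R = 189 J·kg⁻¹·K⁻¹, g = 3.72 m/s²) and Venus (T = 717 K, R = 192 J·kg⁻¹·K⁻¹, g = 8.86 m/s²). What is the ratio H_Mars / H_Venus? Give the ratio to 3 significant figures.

H = RT/g for each body.
H_Mars = 189 × 228 / 3.72 = 11584 m.
H_Venus = 192 × 717 / 8.86 = 15538 m.
H_Mars/H_Venus = 11584/15538 = 0.74553.

H_Mars/H_Venus ≈ 0.746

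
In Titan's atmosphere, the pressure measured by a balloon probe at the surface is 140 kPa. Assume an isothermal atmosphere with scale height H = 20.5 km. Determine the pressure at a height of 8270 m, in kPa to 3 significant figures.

P ≈ 93.5 kPa

Barometric formula: P = P₀ exp(−z/H).
z/H = 8270.0/20500 = 0.40341; exp(−0.40341) = 0.66804.
P = 140 × 0.66804 = 93.526 kPa.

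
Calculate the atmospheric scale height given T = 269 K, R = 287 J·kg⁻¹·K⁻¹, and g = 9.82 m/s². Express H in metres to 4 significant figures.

The scale height of an isothermal atmosphere is H = RT/g.
H = 287 × 269 / 9.82 = 77203/9.82 = 7861.8 m.

H ≈ 7862 m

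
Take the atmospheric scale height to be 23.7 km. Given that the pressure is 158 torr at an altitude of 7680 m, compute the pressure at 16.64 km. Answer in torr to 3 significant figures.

Between two levels, P₂ = P₁ exp(−Δz/H) with Δz = z₂ − z₁.
Δz = 16640 − 7680.0 = 8960.0 m; Δz/H = 8960.0/23700 = 0.37806.
P₂ = 158 × exp(−0.37806) = 158 × 0.68519 = 108.26 torr.

P ≈ 108 torr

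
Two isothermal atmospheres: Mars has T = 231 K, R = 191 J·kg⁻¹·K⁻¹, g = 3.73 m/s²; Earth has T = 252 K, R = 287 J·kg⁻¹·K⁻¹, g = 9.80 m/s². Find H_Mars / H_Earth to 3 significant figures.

H = RT/g for each body.
H_Mars = 191 × 231 / 3.73 = 11829 m.
H_Earth = 287 × 252 / 9.80 = 7380.0 m.
H_Mars/H_Earth = 11829/7380.0 = 1.6028.

H_Mars/H_Earth ≈ 1.60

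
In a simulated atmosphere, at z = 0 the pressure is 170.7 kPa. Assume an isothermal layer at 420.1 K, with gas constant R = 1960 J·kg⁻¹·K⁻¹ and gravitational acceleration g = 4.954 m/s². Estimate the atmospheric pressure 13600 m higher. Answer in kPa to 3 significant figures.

P ≈ 157 kPa

Scale height: H = RT/g = 1960 × 420.1 / 4.954 = 166210 m.
Barometric formula: P = P₀ exp(−z/H).
z/H = 13600/166210 = 0.081824; exp(−0.081824) = 0.92143.
P = 170.7 × 0.92143 = 157.29 kPa.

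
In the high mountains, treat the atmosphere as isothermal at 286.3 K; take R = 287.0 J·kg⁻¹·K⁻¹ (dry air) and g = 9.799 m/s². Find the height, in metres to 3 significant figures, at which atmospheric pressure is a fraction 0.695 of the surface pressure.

z ≈ 3050 m

Scale height: H = RT/g = 287.0 × 286.3 / 9.799 = 8385.4 m.
Set P/P₀ = exp(−z/H) = 0.695, so z = −H ln(0.695).
−ln(0.695) = 0.36384; z = 8385.4 × 0.36384 = 3050.9 m.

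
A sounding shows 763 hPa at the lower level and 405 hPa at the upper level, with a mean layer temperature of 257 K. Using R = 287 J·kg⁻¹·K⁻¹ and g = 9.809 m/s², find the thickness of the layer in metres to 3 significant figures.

Δz ≈ 4760 m

Hypsometric equation: Δz = (R T̄/g) ln(P₁/P₂).
R T̄/g = 287 × 257 / 9.809 = 7519.5 m.
ln(763/405) = ln(1.8840) = 0.63340.
Δz = 7519.5 × 0.63340 = 4762.9 m.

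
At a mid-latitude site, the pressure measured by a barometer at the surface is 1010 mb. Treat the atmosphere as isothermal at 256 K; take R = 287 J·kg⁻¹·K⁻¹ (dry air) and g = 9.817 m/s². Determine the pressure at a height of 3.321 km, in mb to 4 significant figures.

P ≈ 648.1 mb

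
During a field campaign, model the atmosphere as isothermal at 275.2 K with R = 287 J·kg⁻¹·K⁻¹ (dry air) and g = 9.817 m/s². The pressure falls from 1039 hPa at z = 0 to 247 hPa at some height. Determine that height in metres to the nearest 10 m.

Scale height: H = RT/g = 287 × 275.2 / 9.817 = 8045.5 m.
Invert the barometric formula: z = H ln(P₀/P).
P₀/P = 1039/247 = 4.2065; ln(4.2065) = 1.4366.
z = 8045.5 × 1.4366 = 11558 m.

z ≈ 11560 m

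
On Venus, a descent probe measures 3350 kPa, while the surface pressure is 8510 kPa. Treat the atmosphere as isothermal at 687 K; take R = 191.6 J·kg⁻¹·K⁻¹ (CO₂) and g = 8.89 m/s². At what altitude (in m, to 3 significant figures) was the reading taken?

Scale height: H = RT/g = 191.6 × 687 / 8.89 = 14806 m.
Invert the barometric formula: z = H ln(P₀/P).
P₀/P = 8510/3350 = 2.5403; ln(2.5403) = 0.93228.
z = 14806 × 0.93228 = 13803 m.

z ≈ 13800 m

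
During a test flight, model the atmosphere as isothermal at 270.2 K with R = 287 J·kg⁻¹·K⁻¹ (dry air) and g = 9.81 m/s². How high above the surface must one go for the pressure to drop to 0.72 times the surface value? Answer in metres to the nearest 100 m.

Scale height: H = RT/g = 287 × 270.2 / 9.81 = 7904.9 m.
Set P/P₀ = exp(−z/H) = 0.72, so z = −H ln(0.72).
−ln(0.72) = 0.32850; z = 7904.9 × 0.32850 = 2596.8 m.

z ≈ 2600 m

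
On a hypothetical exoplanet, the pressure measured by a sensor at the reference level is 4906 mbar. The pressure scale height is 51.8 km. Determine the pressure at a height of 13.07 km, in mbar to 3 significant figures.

P ≈ 3810 mbar

Barometric formula: P = P₀ exp(−z/H).
z/H = 13070/51800 = 0.25232; exp(−0.25232) = 0.77700.
P = 4906 × 0.77700 = 3812.0 mbar.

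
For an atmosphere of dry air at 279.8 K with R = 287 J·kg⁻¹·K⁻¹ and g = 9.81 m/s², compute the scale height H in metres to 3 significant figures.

H ≈ 8190 m

The scale height of an isothermal atmosphere is H = RT/g.
H = 287 × 279.8 / 9.81 = 80303/9.81 = 8185.8 m.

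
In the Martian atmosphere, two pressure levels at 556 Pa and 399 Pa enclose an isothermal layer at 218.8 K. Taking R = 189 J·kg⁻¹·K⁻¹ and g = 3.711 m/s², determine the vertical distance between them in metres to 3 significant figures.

Hypsometric equation: Δz = (R T̄/g) ln(P₁/P₂).
R T̄/g = 189 × 218.8 / 3.711 = 11143 m.
ln(556/399) = ln(1.3935) = 0.33182.
Δz = 11143 × 0.33182 = 3697.5 m.

Δz ≈ 3700 m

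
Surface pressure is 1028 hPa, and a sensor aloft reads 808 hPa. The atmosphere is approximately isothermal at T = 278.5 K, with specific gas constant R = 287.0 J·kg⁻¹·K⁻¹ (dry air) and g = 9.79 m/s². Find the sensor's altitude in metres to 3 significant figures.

z ≈ 1970 m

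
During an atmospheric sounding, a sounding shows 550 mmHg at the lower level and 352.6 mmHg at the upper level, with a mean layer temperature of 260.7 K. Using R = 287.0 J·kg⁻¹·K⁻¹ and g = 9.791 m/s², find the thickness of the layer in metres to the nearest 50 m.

Δz ≈ 3400 m

Hypsometric equation: Δz = (R T̄/g) ln(P₁/P₂).
R T̄/g = 287.0 × 260.7 / 9.791 = 7641.8 m.
ln(550/352.6) = ln(1.5598) = 0.44456.
Δz = 7641.8 × 0.44456 = 3397.2 m.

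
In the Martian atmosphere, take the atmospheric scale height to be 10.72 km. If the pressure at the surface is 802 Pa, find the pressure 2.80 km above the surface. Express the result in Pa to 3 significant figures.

Barometric formula: P = P₀ exp(−z/H).
z/H = 2800.0/10720 = 0.26119; exp(−0.26119) = 0.77013.
P = 802 × 0.77013 = 617.64 Pa.

P ≈ 618 Pa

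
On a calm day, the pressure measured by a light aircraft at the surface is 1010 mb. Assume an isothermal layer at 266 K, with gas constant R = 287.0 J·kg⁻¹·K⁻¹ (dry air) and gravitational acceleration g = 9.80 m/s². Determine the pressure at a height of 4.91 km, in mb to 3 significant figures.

P ≈ 538 mb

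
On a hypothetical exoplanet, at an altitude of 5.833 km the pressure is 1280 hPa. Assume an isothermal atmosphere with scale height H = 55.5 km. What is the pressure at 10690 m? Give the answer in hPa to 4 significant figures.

P ≈ 1173 hPa

Between two levels, P₂ = P₁ exp(−Δz/H) with Δz = z₂ − z₁.
Δz = 10690 − 5833.0 = 4857.0 m; Δz/H = 4857.0/55500 = 0.087514.
P₂ = 1280 × exp(−0.087514) = 1280 × 0.91621 = 1172.7 hPa.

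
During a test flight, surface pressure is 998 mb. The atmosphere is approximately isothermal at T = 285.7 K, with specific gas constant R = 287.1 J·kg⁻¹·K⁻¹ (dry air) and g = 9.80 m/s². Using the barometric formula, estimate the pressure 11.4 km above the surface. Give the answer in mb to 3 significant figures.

P ≈ 256 mb

Scale height: H = RT/g = 287.1 × 285.7 / 9.80 = 8369.8 m.
Barometric formula: P = P₀ exp(−z/H).
z/H = 11400/8369.8 = 1.3620; exp(−1.3620) = 0.25615.
P = 998 × 0.25615 = 255.64 mb.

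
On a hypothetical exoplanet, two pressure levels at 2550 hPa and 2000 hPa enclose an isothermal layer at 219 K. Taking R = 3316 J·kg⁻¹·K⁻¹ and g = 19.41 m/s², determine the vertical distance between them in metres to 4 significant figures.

Δz ≈ 9090 m

Hypsometric equation: Δz = (R T̄/g) ln(P₁/P₂).
R T̄/g = 3316 × 219 / 19.41 = 37414 m.
ln(2550/2000) = ln(1.2750) = 0.24295.
Δz = 37414 × 0.24295 = 9089.7 m.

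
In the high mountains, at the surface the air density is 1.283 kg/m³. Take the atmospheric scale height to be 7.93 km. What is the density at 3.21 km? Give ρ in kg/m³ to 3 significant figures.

In an isothermal atmosphere, density decays like pressure: ρ = ρ₀ exp(−z/H).
z/H = 3210.0/7930.0 = 0.40479; exp(−0.40479) = 0.66712.
ρ = 1.283 × 0.66712 = 0.85591 kg/m³.

ρ ≈ 0.856 kg/m³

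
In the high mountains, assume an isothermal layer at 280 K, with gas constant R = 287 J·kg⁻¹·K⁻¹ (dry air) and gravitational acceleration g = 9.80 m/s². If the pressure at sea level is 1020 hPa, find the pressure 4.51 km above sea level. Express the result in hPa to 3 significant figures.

P ≈ 588 hPa

Scale height: H = RT/g = 287 × 280 / 9.80 = 8200.0 m.
Barometric formula: P = P₀ exp(−z/H).
z/H = 4510.0/8200.0 = 0.55000; exp(−0.55000) = 0.57695.
P = 1020 × 0.57695 = 588.49 hPa.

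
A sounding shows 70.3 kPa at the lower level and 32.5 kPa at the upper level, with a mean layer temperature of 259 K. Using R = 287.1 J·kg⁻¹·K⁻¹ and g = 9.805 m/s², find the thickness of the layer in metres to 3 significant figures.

Δz ≈ 5850 m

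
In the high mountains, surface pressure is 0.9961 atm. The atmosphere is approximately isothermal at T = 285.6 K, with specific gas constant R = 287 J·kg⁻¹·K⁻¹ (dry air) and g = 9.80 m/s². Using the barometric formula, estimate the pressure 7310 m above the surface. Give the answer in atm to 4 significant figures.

Scale height: H = RT/g = 287 × 285.6 / 9.80 = 8364.0 m.
Barometric formula: P = P₀ exp(−z/H).
z/H = 7310.0/8364.0 = 0.87398; exp(−0.87398) = 0.41729.
P = 0.9961 × 0.41729 = 0.41566 atm.

P ≈ 0.4157 atm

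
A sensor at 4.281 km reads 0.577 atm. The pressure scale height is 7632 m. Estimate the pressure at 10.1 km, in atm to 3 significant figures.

P ≈ 0.269 atm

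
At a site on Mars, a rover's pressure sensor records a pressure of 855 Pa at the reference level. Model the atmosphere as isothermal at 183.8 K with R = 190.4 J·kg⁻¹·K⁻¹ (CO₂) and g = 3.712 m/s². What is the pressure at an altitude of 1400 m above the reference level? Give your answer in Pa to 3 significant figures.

Scale height: H = RT/g = 190.4 × 183.8 / 3.712 = 9427.7 m.
Barometric formula: P = P₀ exp(−z/H).
z/H = 1400.0/9427.7 = 0.14850; exp(−0.14850) = 0.86200.
P = 855 × 0.86200 = 737.01 Pa.

P ≈ 737 Pa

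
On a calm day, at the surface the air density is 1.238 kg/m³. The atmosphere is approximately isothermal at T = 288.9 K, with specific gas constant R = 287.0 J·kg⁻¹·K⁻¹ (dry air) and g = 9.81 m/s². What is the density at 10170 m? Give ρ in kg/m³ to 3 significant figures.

Scale height: H = RT/g = 287.0 × 288.9 / 9.81 = 8452.0 m.
In an isothermal atmosphere, density decays like pressure: ρ = ρ₀ exp(−z/H).
z/H = 10170/8452.0 = 1.2033; exp(−1.2033) = 0.30020.
ρ = 1.238 × 0.30020 = 0.37165 kg/m³.

ρ ≈ 0.372 kg/m³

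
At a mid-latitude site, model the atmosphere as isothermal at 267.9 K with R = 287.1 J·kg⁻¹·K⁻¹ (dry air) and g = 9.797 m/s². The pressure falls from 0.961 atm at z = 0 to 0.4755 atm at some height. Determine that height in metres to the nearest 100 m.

z ≈ 5500 m

Scale height: H = RT/g = 287.1 × 267.9 / 9.797 = 7850.8 m.
Invert the barometric formula: z = H ln(P₀/P).
P₀/P = 0.961/0.4755 = 2.0210; ln(2.0210) = 0.70359.
z = 7850.8 × 0.70359 = 5523.7 m.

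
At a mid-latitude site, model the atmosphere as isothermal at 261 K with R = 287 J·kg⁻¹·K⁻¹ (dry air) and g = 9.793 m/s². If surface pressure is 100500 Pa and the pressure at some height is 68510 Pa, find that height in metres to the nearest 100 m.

Scale height: H = RT/g = 287 × 261 / 9.793 = 7649.0 m.
Invert the barometric formula: z = H ln(P₀/P).
P₀/P = 100500/68510 = 1.4669; ln(1.4669) = 0.38315.
z = 7649.0 × 0.38315 = 2930.7 m.

z ≈ 2900 m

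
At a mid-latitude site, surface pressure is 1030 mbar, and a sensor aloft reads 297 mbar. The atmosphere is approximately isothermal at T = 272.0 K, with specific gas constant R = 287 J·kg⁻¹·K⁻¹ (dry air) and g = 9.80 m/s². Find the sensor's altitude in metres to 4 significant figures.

Scale height: H = RT/g = 287 × 272.0 / 9.80 = 7965.7 m.
Invert the barometric formula: z = H ln(P₀/P).
P₀/P = 1030/297 = 3.4680; ln(3.4680) = 1.2436.
z = 7965.7 × 1.2436 = 9906.1 m.

z ≈ 9906 m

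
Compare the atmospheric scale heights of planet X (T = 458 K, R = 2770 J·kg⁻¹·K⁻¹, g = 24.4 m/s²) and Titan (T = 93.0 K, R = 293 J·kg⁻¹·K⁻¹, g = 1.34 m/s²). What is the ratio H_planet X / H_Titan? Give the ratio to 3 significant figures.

H_planet X/H_Titan ≈ 2.56

H = RT/g for each body.
H_planet X = 2770 × 458 / 24.4 = 51994 m.
H_Titan = 293 × 93.0 / 1.34 = 20335 m.
H_planet X/H_Titan = 51994/20335 = 2.5569.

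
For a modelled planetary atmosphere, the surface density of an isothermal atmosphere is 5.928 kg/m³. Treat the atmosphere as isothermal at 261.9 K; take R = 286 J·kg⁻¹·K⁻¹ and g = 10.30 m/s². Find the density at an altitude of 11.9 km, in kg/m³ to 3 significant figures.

Scale height: H = RT/g = 286 × 261.9 / 10.30 = 7272.2 m.
In an isothermal atmosphere, density decays like pressure: ρ = ρ₀ exp(−z/H).
z/H = 11900/7272.2 = 1.6364; exp(−1.6364) = 0.19468.
ρ = 5.928 × 0.19468 = 1.1541 kg/m³.

ρ ≈ 1.15 kg/m³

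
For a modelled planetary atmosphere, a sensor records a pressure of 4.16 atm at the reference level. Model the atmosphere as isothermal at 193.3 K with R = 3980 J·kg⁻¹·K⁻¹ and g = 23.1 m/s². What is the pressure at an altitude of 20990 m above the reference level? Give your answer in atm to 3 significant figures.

Scale height: H = RT/g = 3980 × 193.3 / 23.1 = 33305 m.
Barometric formula: P = P₀ exp(−z/H).
z/H = 20990/33305 = 0.63024; exp(−0.63024) = 0.53246.
P = 4.16 × 0.53246 = 2.2150 atm.

P ≈ 2.22 atm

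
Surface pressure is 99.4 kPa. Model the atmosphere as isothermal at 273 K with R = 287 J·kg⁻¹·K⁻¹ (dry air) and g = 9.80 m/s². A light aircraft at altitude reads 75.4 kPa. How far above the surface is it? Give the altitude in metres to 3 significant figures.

Scale height: H = RT/g = 287 × 273 / 9.80 = 7995.0 m.
Invert the barometric formula: z = H ln(P₀/P).
P₀/P = 99.4/75.4 = 1.3183; ln(1.3183) = 0.27634.
z = 7995.0 × 0.27634 = 2209.3 m.

z ≈ 2210 m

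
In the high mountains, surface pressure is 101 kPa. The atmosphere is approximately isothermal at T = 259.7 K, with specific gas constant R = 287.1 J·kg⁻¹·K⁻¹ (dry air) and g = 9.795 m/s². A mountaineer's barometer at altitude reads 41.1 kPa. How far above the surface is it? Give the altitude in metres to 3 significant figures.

Scale height: H = RT/g = 287.1 × 259.7 / 9.795 = 7612.0 m.
Invert the barometric formula: z = H ln(P₀/P).
P₀/P = 101/41.1 = 2.4574; ln(2.4574) = 0.89910.
z = 7612.0 × 0.89910 = 6843.9 m.

z ≈ 6840 m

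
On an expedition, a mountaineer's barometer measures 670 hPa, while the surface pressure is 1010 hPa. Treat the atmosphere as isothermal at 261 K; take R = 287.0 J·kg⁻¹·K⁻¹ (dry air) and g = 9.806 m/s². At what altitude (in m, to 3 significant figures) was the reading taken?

Scale height: H = RT/g = 287.0 × 261 / 9.806 = 7638.9 m.
Invert the barometric formula: z = H ln(P₀/P).
P₀/P = 1010/670 = 1.5075; ln(1.5075) = 0.41045.
z = 7638.9 × 0.41045 = 3135.4 m.

z ≈ 3140 m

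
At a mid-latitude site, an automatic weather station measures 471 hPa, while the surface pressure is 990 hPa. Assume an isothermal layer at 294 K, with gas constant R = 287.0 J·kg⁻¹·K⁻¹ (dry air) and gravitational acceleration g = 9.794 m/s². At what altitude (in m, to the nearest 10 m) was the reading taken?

z ≈ 6400 m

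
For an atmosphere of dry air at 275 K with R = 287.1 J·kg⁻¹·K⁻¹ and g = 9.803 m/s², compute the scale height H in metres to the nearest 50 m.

H ≈ 8050 m

The scale height of an isothermal atmosphere is H = RT/g.
H = 287.1 × 275 / 9.803 = 78952/9.803 = 8053.9 m.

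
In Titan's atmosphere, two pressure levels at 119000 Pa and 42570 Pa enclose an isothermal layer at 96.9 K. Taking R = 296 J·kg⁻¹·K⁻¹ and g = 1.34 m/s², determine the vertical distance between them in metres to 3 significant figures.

Hypsometric equation: Δz = (R T̄/g) ln(P₁/P₂).
R T̄/g = 296 × 96.9 / 1.34 = 21405 m.
ln(119000/42570) = ln(2.7954) = 1.0280.
Δz = 21405 × 1.0280 = 22004 m.

Δz ≈ 22000 m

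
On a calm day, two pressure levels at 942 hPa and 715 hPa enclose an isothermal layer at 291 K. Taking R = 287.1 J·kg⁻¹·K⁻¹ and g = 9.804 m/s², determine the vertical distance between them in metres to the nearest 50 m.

Hypsometric equation: Δz = (R T̄/g) ln(P₁/P₂).
R T̄/g = 287.1 × 291 / 9.804 = 8521.6 m.
ln(942/715) = ln(1.3175) = 0.27574.
Δz = 8521.6 × 0.27574 = 2349.7 m.

Δz ≈ 2350 m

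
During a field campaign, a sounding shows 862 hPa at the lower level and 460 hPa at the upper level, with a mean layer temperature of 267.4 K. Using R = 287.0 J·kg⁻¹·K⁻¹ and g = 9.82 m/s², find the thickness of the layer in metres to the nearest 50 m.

Hypsometric equation: Δz = (R T̄/g) ln(P₁/P₂).
R T̄/g = 287.0 × 267.4 / 9.82 = 7815.1 m.
ln(862/460) = ln(1.8739) = 0.62802.
Δz = 7815.1 × 0.62802 = 4908.0 m.

Δz ≈ 4900 m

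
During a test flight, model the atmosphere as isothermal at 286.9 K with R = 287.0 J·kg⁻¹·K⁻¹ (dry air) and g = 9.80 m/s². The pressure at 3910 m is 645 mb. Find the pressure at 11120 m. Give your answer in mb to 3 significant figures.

P ≈ 273 mb

Scale height: H = RT/g = 287.0 × 286.9 / 9.80 = 8402.1 m.
Between two levels, P₂ = P₁ exp(−Δz/H) with Δz = z₂ − z₁.
Δz = 11120 − 3910.0 = 7210.0 m; Δz/H = 7210.0/8402.1 = 0.85812.
P₂ = 645 × exp(−0.85812) = 645 × 0.42396 = 273.45 mb.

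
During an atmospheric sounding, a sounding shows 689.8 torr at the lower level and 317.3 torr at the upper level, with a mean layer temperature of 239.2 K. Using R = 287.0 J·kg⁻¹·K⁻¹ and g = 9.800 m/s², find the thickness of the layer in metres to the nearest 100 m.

Hypsometric equation: Δz = (R T̄/g) ln(P₁/P₂).
R T̄/g = 287.0 × 239.2 / 9.800 = 7005.1 m.
ln(689.8/317.3) = ln(2.1740) = 0.77657.
Δz = 7005.1 × 0.77657 = 5440.0 m.

Δz ≈ 5400 m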